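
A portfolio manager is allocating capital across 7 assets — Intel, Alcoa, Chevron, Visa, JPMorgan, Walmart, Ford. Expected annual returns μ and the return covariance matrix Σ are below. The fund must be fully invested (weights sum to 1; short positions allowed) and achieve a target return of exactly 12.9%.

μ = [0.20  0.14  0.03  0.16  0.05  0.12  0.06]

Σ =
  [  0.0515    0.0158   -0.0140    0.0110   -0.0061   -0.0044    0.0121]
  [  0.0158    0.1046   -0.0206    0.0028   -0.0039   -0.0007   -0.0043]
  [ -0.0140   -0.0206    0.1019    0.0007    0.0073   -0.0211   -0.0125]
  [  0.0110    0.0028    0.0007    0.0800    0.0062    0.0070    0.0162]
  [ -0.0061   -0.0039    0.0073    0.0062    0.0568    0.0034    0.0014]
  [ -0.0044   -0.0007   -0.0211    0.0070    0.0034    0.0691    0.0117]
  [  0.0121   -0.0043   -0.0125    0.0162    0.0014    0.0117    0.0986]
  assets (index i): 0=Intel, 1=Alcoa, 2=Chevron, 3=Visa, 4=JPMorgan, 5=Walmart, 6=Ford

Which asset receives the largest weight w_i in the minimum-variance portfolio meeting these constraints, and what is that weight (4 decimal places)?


Intel (0.3260)

u=Σ⁻¹μ = [4.0579  1.0242  1.4446  1.1465  0.9409  2.3073  -0.1372]
v=Σ⁻¹𝟙 = [22.1668  10.7995  18.6703  4.5308  16.5096  19.2375  6.9980]
a=μᵀu=1.497435  b=𝟙ᵀu=10.784196  c=𝟙ᵀv=98.912572  D=ac−b²=31.816242
λ₁=(c·0.129−b)/D = (98.912572·0.129−10.784196)/31.816242 = 0.062092
λ₂=(a−b·0.129)/D = (1.497435−10.784196·0.129)/31.816242 = 0.003340
w* = 0.062092·u + 0.003340·v:
  w_0 = 0.062092·4.0579 + 0.003340·22.1668 = 0.3260  (Intel)
  w_1 = 0.062092·1.0242 + 0.003340·10.7995 = 0.0997  (Alcoa)
  w_2 = 0.062092·1.4446 + 0.003340·18.6703 = 0.1521  (Chevron)
  w_3 = 0.062092·1.1465 + 0.003340·4.5308 = 0.0863  (Visa)
  w_4 = 0.062092·0.9409 + 0.003340·16.5096 = 0.1136  (JPMorgan)
  w_5 = 0.062092·2.3073 + 0.003340·19.2375 = 0.2075  (Walmart)
  w_6 = 0.062092·-0.1372 + 0.003340·6.9980 = 0.0149  (Ford)
Σw_i=1.0000  μᵀw=0.1290
σ²=wᵀΣw=λ₁·μ_p+λ₂ = 0.062092·0.129 + 0.003340 = 0.011350 ≈ 0.0114


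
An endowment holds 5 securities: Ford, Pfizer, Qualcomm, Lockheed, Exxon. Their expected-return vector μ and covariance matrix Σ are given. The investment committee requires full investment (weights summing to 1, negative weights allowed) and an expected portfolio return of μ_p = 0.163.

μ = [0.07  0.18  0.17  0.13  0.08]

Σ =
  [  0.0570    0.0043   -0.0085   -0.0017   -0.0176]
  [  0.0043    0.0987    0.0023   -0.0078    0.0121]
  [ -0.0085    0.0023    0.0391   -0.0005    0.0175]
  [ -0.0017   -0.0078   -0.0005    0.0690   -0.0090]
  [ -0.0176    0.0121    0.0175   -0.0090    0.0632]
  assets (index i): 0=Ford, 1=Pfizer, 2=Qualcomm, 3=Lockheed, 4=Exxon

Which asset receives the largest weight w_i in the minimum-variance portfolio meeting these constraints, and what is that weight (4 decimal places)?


Qualcomm (0.5583)

x=Σ⁻¹μ = [2.0058  1.7386  4.4517  2.2376  0.5775]
y=Σ⁻¹𝟙 = [26.5084  7.6992  23.0749  18.5286  17.9800]
a=μᵀx=1.547243  b=𝟙ᵀx=11.011282  c=𝟙ᵀy=93.790993  D=ac−b²=23.869129
λ₁=(c·0.163−b)/D = (93.790993·0.163−11.011282)/23.869129 = 0.179171
λ₂=(a−b·0.163)/D = (1.547243−11.011282·0.163)/23.869129 = -0.010373
w* = 0.179171·x + -0.010373·y:
  w_0 = 0.179171·2.0058 + -0.010373·26.5084 = 0.0844  (Ford)
  w_1 = 0.179171·1.7386 + -0.010373·7.6992 = 0.2316  (Pfizer)
  w_2 = 0.179171·4.4517 + -0.010373·23.0749 = 0.5583  (Qualcomm)
  w_3 = 0.179171·2.2376 + -0.010373·18.5286 = 0.2087  (Lockheed)
  w_4 = 0.179171·0.5775 + -0.010373·17.9800 = -0.0830  (Exxon)
Σw_i=1.0000  μᵀw=0.1630
σ²=wᵀΣw=λ₁·μ_p+λ₂ = 0.179171·0.163 + -0.010373 = 0.018832 ≈ 0.0188


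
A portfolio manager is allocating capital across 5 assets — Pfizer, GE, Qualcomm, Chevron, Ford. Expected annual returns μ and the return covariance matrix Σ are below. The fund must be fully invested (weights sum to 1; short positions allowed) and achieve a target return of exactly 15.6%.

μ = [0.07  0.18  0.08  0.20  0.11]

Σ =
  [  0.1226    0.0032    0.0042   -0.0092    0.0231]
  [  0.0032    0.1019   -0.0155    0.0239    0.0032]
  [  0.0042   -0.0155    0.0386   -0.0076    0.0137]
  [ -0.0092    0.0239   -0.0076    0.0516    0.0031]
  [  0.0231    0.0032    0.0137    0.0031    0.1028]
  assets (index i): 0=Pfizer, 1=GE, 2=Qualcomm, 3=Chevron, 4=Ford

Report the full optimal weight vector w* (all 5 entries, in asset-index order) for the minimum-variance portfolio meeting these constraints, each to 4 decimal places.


p=Σ⁻¹μ = [0.6501  1.3187  3.1618  3.8260  0.3462]
q=Σ⁻¹𝟙 = [7.8653  9.4281  31.9793  20.9588  2.7729]
a=μᵀp=1.339093  b=𝟙ᵀp=9.302750  c=𝟙ᵀq=73.004354  D=ac−b²=11.218448
λ₁=(c·0.156−b)/D = (73.004354·0.156−9.302750)/11.218448 = 0.185937
λ₂=(a−b·0.156)/D = (1.339093−9.302750·0.156)/11.218448 = -0.009996
w* = 0.185937·p + -0.009996·q:
  w_0 = 0.185937·0.6501 + -0.009996·7.8653 = 0.0423  (Pfizer)
  w_1 = 0.185937·1.3187 + -0.009996·9.4281 = 0.1510  (GE)
  w_2 = 0.185937·3.1618 + -0.009996·31.9793 = 0.2682  (Qualcomm)
  w_3 = 0.185937·3.8260 + -0.009996·20.9588 = 0.5019  (Chevron)
  w_4 = 0.185937·0.3462 + -0.009996·2.7729 = 0.0366  (Ford)
Σw_i=1.0000  μᵀw=0.1560
σ²=wᵀΣw=λ₁·μ_p+λ₂ = 0.185937·0.156 + -0.009996 = 0.019011 ≈ 0.0190

0.0423  0.1510  0.2682  0.5019  0.0366


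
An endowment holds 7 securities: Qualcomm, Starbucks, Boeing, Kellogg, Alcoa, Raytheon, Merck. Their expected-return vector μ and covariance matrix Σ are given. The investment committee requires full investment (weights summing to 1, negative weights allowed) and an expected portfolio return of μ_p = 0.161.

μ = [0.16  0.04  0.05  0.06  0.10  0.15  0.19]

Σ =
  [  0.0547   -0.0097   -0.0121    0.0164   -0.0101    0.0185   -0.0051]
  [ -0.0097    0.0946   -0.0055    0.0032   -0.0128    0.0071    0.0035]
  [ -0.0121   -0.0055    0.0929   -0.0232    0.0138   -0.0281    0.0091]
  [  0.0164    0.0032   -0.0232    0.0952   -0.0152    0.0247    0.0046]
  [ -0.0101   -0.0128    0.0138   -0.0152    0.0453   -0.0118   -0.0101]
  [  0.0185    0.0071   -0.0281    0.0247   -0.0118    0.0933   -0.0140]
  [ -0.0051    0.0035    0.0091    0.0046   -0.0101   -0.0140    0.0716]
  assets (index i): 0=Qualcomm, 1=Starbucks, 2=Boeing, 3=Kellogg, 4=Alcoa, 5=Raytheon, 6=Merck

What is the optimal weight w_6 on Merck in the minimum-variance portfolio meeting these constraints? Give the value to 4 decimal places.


0.3469

g=Σ⁻¹μ = [3.7436  1.1659  0.7056  0.1192  4.6009  2.1140  3.8283]
h=Σ⁻¹𝟙 = [25.9517  17.3295  13.9958  10.6944  40.3599  13.8795  20.9091]
a=μᵀg=2.192615  b=𝟙ᵀg=16.277548  c=𝟙ᵀh=143.119846  D=ac−b²=48.848162
λ₁=(c·0.161−b)/D = (143.119846·0.161−16.277548)/48.848162 = 0.138485
λ₂=(a−b·0.161)/D = (2.192615−16.277548·0.161)/48.848162 = -0.008763
w* = 0.138485·g + -0.008763·h:
  w_0 = 0.138485·3.7436 + -0.008763·25.9517 = 0.2910  (Qualcomm)
  w_1 = 0.138485·1.1659 + -0.008763·17.3295 = 0.0096  (Starbucks)
  w_2 = 0.138485·0.7056 + -0.008763·13.9958 = -0.0249  (Boeing)
  w_3 = 0.138485·0.1192 + -0.008763·10.6944 = -0.0772  (Kellogg)
  w_4 = 0.138485·4.6009 + -0.008763·40.3599 = 0.2835  (Alcoa)
  w_5 = 0.138485·2.1140 + -0.008763·13.8795 = 0.1711  (Raytheon)
  w_6 = 0.138485·3.8283 + -0.008763·20.9091 = 0.3469  (Merck)
Σw_i=1.0000  μᵀw=0.1610
σ²=wᵀΣw=λ₁·μ_p+λ₂ = 0.138485·0.161 + -0.008763 = 0.013533 ≈ 0.0135


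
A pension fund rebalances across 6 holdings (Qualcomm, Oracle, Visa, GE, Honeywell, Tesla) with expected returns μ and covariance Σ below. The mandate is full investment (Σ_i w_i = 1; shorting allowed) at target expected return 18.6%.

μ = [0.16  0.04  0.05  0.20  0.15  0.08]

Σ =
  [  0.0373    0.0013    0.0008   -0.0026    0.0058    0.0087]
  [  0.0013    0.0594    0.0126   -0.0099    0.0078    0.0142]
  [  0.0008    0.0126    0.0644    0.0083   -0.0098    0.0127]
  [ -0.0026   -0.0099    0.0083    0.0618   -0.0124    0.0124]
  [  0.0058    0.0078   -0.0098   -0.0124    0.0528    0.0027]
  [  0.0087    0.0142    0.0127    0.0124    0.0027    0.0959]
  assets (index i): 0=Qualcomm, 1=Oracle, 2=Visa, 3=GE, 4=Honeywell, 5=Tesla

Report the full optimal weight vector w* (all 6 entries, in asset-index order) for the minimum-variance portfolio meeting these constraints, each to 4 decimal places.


0.3910  -0.0212  -0.0346  0.4291  0.3048  -0.0692

p=Σ⁻¹μ = [4.1022  0.7990  0.6176  4.2110  3.3952  -0.3781]
q=Σ⁻¹𝟙 = [23.9595  14.1671  12.7312  21.8894  21.6656  1.0299]
a=μᵀp=2.040419  b=𝟙ᵀp=12.746874  c=𝟙ᵀq=95.442711  D=ac−b²=32.260331
λ₁=(c·0.186−b)/D = (95.442711·0.186−12.746874)/32.260331 = 0.155159
λ₂=(a−b·0.186)/D = (2.040419−12.746874·0.186)/32.260331 = -0.010245
w* = 0.155159·p + -0.010245·q:
  w_0 = 0.155159·4.1022 + -0.010245·23.9595 = 0.3910  (Qualcomm)
  w_1 = 0.155159·0.7990 + -0.010245·14.1671 = -0.0212  (Oracle)
  w_2 = 0.155159·0.6176 + -0.010245·12.7312 = -0.0346  (Visa)
  w_3 = 0.155159·4.2110 + -0.010245·21.8894 = 0.4291  (GE)
  w_4 = 0.155159·3.3952 + -0.010245·21.6656 = 0.3048  (Honeywell)
  w_5 = 0.155159·-0.3781 + -0.010245·1.0299 = -0.0692  (Tesla)
Σw_i=1.0000  μᵀw=0.1860
σ²=wᵀΣw=λ₁·μ_p+λ₂ = 0.155159·0.186 + -0.010245 = 0.018615 ≈ 0.0186


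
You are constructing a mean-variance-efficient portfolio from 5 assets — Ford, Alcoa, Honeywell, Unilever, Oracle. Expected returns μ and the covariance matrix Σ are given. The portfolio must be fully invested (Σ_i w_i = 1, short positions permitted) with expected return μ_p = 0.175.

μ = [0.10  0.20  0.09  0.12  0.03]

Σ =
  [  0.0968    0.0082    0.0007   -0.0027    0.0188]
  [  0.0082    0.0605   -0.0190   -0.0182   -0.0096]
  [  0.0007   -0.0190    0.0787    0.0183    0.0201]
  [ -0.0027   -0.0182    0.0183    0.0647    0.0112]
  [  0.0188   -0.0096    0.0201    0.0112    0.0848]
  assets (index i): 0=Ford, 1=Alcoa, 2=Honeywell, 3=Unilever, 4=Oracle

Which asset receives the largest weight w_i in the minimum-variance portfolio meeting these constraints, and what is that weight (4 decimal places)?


Alcoa (0.6058)

p=Σ⁻¹μ = [0.7202  4.5225  1.6077  2.7079  -0.0326]
q=Σ⁻¹𝟙 = [7.0055  26.2976  12.7760  18.1843  7.7865]
a=μᵀp=1.445172  b=𝟙ᵀp=9.525602  c=𝟙ᵀq=72.049736  D=ac−b²=13.387202
λ₁=(c·0.175−b)/D = (72.049736·0.175−9.525602)/13.387202 = 0.230302
λ₂=(a−b·0.175)/D = (1.445172−9.525602·0.175)/13.387202 = -0.016569
w* = 0.230302·p + -0.016569·q:
  w_0 = 0.230302·0.7202 + -0.016569·7.0055 = 0.0498  (Ford)
  w_1 = 0.230302·4.5225 + -0.016569·26.2976 = 0.6058  (Alcoa)
  w_2 = 0.230302·1.6077 + -0.016569·12.7760 = 0.1586  (Honeywell)
  w_3 = 0.230302·2.7079 + -0.016569·18.1843 = 0.3223  (Unilever)
  w_4 = 0.230302·-0.0326 + -0.016569·7.7865 = -0.1365  (Oracle)
Σw_i=1.0000  μᵀw=0.1750
σ²=wᵀΣw=λ₁·μ_p+λ₂ = 0.230302·0.175 + -0.016569 = 0.023734 ≈ 0.0237


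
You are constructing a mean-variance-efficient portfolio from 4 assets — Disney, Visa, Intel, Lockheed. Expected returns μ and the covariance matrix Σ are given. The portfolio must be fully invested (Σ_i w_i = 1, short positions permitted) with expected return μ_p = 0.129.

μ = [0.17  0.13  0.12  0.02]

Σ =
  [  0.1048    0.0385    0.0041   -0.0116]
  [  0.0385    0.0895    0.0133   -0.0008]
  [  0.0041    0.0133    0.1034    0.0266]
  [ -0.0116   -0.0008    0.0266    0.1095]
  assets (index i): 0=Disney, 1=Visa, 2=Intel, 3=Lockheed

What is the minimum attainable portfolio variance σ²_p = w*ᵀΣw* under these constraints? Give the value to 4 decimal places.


x=Σ⁻¹μ = [1.3222  0.7373  0.9908  0.0874]
y=Σ⁻¹𝟙 = [7.6535  7.0224  6.2861  8.4675]
a=μᵀx=0.441265  b=𝟙ᵀx=3.137697  c=𝟙ᵀy=29.429539  D=ac−b²=3.141067
λ₁=(c·0.129−b)/D = (29.429539·0.129−3.137697)/3.141067 = 0.209710
λ₂=(a−b·0.129)/D = (0.441265−3.137697·0.129)/3.141067 = 0.011621
w* = 0.209710·x + 0.011621·y:
  w_0 = 0.209710·1.3222 + 0.011621·7.6535 = 0.3662  (Disney)
  w_1 = 0.209710·0.7373 + 0.011621·7.0224 = 0.2362  (Visa)
  w_2 = 0.209710·0.9908 + 0.011621·6.2861 = 0.2808  (Intel)
  w_3 = 0.209710·0.0874 + 0.011621·8.4675 = 0.1167  (Lockheed)
Σw_i=1.0000  μᵀw=0.1290
σ²=wᵀΣw=λ₁·μ_p+λ₂ = 0.209710·0.129 + 0.011621 = 0.038673 ≈ 0.0387

0.0387


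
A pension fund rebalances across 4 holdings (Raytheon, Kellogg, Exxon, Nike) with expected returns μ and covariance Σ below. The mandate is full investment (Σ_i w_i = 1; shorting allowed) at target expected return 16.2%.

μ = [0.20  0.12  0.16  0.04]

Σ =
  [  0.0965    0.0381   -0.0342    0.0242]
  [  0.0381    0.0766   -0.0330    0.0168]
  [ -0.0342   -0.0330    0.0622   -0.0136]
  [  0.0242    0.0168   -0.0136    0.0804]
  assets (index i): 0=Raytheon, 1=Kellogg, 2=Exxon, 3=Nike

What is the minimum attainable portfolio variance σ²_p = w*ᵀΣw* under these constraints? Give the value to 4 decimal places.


0.0146

g=Σ⁻¹μ = [3.0829  2.4258  5.5550  0.0023]
h=Σ⁻¹𝟙 = [12.5510  19.9500  35.8714  10.5592]
a=μᵀg=1.796562  b=𝟙ᵀg=11.065987  c=𝟙ᵀh=78.931512  D=ac−b²=19.349297
λ₁=(c·0.162−b)/D = (78.931512·0.162−11.065987)/19.349297 = 0.088940
λ₂=(a−b·0.162)/D = (1.796562−11.065987·0.162)/19.349297 = 0.000200
w* = 0.088940·g + 0.000200·h:
  w_0 = 0.088940·3.0829 + 0.000200·12.5510 = 0.2767  (Raytheon)
  w_1 = 0.088940·2.4258 + 0.000200·19.9500 = 0.2197  (Kellogg)
  w_2 = 0.088940·5.5550 + 0.000200·35.8714 = 0.5012  (Exxon)
  w_3 = 0.088940·0.0023 + 0.000200·10.5592 = 0.0023  (Nike)
Σw_i=1.0000  μᵀw=0.1620
σ²=wᵀΣw=λ₁·μ_p+λ₂ = 0.088940·0.162 + 0.000200 = 0.014608 ≈ 0.0146


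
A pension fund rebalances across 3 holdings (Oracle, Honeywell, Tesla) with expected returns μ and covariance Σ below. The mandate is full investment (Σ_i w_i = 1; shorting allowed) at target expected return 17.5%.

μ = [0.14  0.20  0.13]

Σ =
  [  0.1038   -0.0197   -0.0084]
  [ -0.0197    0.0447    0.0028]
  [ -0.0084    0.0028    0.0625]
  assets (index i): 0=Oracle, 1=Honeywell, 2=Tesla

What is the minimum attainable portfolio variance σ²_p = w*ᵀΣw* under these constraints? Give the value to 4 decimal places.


x=Σ⁻¹μ = [2.5627  5.4672  2.1795]
y=Σ⁻¹𝟙 = [16.4220  28.5484  16.9281]
a=μᵀx=1.735554  b=𝟙ᵀx=10.209416  c=𝟙ᵀy=61.898520  D=ac−b²=3.196070
λ₁=(c·0.175−b)/D = (61.898520·0.175−10.209416)/3.196070 = 0.194872
λ₂=(a−b·0.175)/D = (1.735554−10.209416·0.175)/3.196070 = -0.015986
w* = 0.194872·x + -0.015986·y:
  w_0 = 0.194872·2.5627 + -0.015986·16.4220 = 0.2369  (Oracle)
  w_1 = 0.194872·5.4672 + -0.015986·28.5484 = 0.6090  (Honeywell)
  w_2 = 0.194872·2.1795 + -0.015986·16.9281 = 0.1541  (Tesla)
Σw_i=1.0000  μᵀw=0.1750
σ²=wᵀΣw=λ₁·μ_p+λ₂ = 0.194872·0.175 + -0.015986 = 0.018116 ≈ 0.0181

0.0181


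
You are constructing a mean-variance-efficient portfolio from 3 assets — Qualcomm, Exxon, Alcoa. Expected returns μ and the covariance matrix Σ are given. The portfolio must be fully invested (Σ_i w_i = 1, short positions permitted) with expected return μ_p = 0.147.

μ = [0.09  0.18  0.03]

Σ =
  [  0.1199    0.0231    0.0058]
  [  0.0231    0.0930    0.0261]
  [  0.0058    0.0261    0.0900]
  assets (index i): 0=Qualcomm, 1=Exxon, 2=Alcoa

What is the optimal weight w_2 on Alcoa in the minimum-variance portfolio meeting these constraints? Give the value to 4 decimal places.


0.0795

p=Σ⁻¹μ = [0.3953  1.9060  -0.2449]
q=Σ⁻¹𝟙 = [6.6361  6.6471  8.7558]
a=μᵀp=0.371312  b=𝟙ᵀp=2.056400  c=𝟙ᵀq=22.038990  D=ac−b²=3.954570
λ₁=(c·0.147−b)/D = (22.038990·0.147−2.056400)/3.954570 = 0.299231
λ₂=(a−b·0.147)/D = (0.371312−2.056400·0.147)/3.954570 = 0.017454
w* = 0.299231·p + 0.017454·q:
  w_0 = 0.299231·0.3953 + 0.017454·6.6361 = 0.2341  (Qualcomm)
  w_1 = 0.299231·1.9060 + 0.017454·6.6471 = 0.6864  (Exxon)
  w_2 = 0.299231·-0.2449 + 0.017454·8.7558 = 0.0795  (Alcoa)
Σw_i=1.0000  μᵀw=0.1470
σ²=wᵀΣw=λ₁·μ_p+λ₂ = 0.299231·0.147 + 0.017454 = 0.061441 ≈ 0.0614


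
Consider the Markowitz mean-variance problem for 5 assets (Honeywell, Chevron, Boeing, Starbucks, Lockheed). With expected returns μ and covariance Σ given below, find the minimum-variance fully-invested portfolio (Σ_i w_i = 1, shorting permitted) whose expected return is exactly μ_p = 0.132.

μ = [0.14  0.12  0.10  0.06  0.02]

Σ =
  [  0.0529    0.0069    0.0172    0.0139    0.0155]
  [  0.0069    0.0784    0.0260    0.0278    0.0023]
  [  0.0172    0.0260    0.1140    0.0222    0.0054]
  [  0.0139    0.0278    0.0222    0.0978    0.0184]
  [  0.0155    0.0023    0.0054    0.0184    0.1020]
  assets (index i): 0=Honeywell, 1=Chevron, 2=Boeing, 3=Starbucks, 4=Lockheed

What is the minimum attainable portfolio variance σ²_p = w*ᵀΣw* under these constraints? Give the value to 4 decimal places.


0.0341

g=Σ⁻¹μ = [2.4919  1.2799  0.2426  -0.1215  -0.2024]
h=Σ⁻¹𝟙 = [13.6350  8.8361  3.6652  3.6878  6.6734]
a=μᵀg=0.515372  b=𝟙ᵀg=3.690492  c=𝟙ᵀh=36.497551  D=ac−b²=5.190092
λ₁=(c·0.132−b)/D = (36.497551·0.132−3.690492)/5.190092 = 0.217180
λ₂=(a−b·0.132)/D = (0.515372−3.690492·0.132)/5.190092 = 0.005439
w* = 0.217180·g + 0.005439·h:
  w_0 = 0.217180·2.4919 + 0.005439·13.6350 = 0.6154  (Honeywell)
  w_1 = 0.217180·1.2799 + 0.005439·8.8361 = 0.3260  (Chevron)
  w_2 = 0.217180·0.2426 + 0.005439·3.6652 = 0.0726  (Boeing)
  w_3 = 0.217180·-0.1215 + 0.005439·3.6878 = -0.0063  (Starbucks)
  w_4 = 0.217180·-0.2024 + 0.005439·6.6734 = -0.0077  (Lockheed)
Σw_i=1.0000  μᵀw=0.1320
σ²=wᵀΣw=λ₁·μ_p+λ₂ = 0.217180·0.132 + 0.005439 = 0.034106 ≈ 0.0341


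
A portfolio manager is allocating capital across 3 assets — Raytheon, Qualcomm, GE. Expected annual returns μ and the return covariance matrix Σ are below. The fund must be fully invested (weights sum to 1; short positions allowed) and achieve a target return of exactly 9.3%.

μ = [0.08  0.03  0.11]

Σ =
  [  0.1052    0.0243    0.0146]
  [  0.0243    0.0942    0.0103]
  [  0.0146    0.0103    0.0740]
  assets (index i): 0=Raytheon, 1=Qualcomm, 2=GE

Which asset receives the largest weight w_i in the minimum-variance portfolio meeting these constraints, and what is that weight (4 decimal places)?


GE (0.6164)

p=Σ⁻¹μ = [0.5648  0.0228  1.3719]
q=Σ⁻¹𝟙 = [6.1467  7.8039  11.2146]
a=μᵀp=0.196774  b=𝟙ᵀp=1.959455  c=𝟙ᵀq=25.165148  D=ac−b²=1.112393
λ₁=(c·0.093−b)/D = (25.165148·0.093−1.959455)/1.112393 = 0.342418
λ₂=(a−b·0.093)/D = (0.196774−1.959455·0.093)/1.112393 = 0.013075
w* = 0.342418·p + 0.013075·q:
  w_0 = 0.342418·0.5648 + 0.013075·6.1467 = 0.2738  (Raytheon)
  w_1 = 0.342418·0.0228 + 0.013075·7.8039 = 0.1098  (Qualcomm)
  w_2 = 0.342418·1.3719 + 0.013075·11.2146 = 0.6164  (GE)
Σw_i=1.0000  μᵀw=0.0930
σ²=wᵀΣw=λ₁·μ_p+λ₂ = 0.342418·0.093 + 0.013075 = 0.044920 ≈ 0.0449


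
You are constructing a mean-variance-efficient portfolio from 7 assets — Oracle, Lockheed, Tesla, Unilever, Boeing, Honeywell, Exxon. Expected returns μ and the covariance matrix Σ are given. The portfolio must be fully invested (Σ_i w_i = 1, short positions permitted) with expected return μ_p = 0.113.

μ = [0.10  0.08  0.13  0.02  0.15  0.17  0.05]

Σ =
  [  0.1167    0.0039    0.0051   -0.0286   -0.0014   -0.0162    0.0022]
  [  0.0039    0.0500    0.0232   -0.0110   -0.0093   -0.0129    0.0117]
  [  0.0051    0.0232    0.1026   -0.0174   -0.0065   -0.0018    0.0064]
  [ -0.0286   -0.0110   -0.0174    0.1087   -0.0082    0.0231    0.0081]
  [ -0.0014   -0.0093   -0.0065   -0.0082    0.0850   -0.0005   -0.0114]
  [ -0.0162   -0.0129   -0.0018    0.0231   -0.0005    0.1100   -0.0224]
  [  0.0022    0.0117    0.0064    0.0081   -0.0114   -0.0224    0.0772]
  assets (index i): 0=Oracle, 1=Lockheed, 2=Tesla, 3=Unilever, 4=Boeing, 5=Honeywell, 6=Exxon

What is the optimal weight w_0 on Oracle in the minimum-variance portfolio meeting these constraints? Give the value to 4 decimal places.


0.1180

u=Σ⁻¹μ = [1.1652  1.8543  0.9799  0.4762  2.2736  2.0942  1.1456]
v=Σ⁻¹𝟙 = [12.6521  22.4643  6.8175  13.2884  18.1833  13.8282  13.9262]
a=μᵀu=1.156110  b=𝟙ᵀu=9.989009  c=𝟙ᵀv=101.160158  D=ac−b²=17.171962
λ₁=(c·0.113−b)/D = (101.160158·0.113−9.989009)/17.171962 = 0.083979
λ₂=(a−b·0.113)/D = (1.156110−9.989009·0.113)/17.171962 = 0.001593
w* = 0.083979·u + 0.001593·v:
  w_0 = 0.083979·1.1652 + 0.001593·12.6521 = 0.1180  (Oracle)
  w_1 = 0.083979·1.8543 + 0.001593·22.4643 = 0.1915  (Lockheed)
  w_2 = 0.083979·0.9799 + 0.001593·6.8175 = 0.0932  (Tesla)
  w_3 = 0.083979·0.4762 + 0.001593·13.2884 = 0.0612  (Unilever)
  w_4 = 0.083979·2.2736 + 0.001593·18.1833 = 0.2199  (Boeing)
  w_5 = 0.083979·2.0942 + 0.001593·13.8282 = 0.1979  (Honeywell)
  w_6 = 0.083979·1.1456 + 0.001593·13.9262 = 0.1184  (Exxon)
Σw_i=1.0000  μᵀw=0.1130
σ²=wᵀΣw=λ₁·μ_p+λ₂ = 0.083979·0.113 + 0.001593 = 0.011082 ≈ 0.0111


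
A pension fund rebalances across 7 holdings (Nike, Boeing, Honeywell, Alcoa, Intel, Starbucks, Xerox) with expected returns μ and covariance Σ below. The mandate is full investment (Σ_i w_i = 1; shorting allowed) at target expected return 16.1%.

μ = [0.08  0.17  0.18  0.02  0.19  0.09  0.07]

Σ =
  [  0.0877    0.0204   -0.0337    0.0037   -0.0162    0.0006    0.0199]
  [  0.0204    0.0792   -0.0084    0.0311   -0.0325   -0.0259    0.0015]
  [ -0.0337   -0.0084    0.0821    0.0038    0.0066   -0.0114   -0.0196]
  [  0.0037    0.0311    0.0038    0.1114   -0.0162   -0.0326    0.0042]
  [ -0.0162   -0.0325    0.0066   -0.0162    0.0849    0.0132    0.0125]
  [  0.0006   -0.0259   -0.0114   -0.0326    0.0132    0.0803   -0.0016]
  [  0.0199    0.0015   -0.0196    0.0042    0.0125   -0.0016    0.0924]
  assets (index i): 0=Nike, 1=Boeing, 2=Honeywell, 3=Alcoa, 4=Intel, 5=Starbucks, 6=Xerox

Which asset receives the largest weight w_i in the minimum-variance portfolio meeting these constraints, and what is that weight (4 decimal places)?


Boeing (0.3048)

p=Σ⁻¹μ = [1.7664  4.2756  3.5675  -0.0024  3.4612  2.4359  0.6385]
q=Σ⁻¹𝟙 = [16.3807  22.1353  24.9269  10.9000  18.2656  24.6248  9.6828]
a=μᵀp=2.431820  b=𝟙ᵀp=16.142784  c=𝟙ᵀq=126.916063  D=ac−b²=48.047540
λ₁=(c·0.161−b)/D = (126.916063·0.161−16.142784)/48.047540 = 0.089301
λ₂=(a−b·0.161)/D = (2.431820−16.142784·0.161)/48.047540 = -0.003479
w* = 0.089301·p + -0.003479·q:
  w_0 = 0.089301·1.7664 + -0.003479·16.3807 = 0.1008  (Nike)
  w_1 = 0.089301·4.2756 + -0.003479·22.1353 = 0.3048  (Boeing)
  w_2 = 0.089301·3.5675 + -0.003479·24.9269 = 0.2319  (Honeywell)
  w_3 = 0.089301·-0.0024 + -0.003479·10.9000 = -0.0381  (Alcoa)
  w_4 = 0.089301·3.4612 + -0.003479·18.2656 = 0.2455  (Intel)
  w_5 = 0.089301·2.4359 + -0.003479·24.6248 = 0.1319  (Starbucks)
  w_6 = 0.089301·0.6385 + -0.003479·9.6828 = 0.0233  (Xerox)
Σw_i=1.0000  μᵀw=0.1610
σ²=wᵀΣw=λ₁·μ_p+λ₂ = 0.089301·0.161 + -0.003479 = 0.010898 ≈ 0.0109


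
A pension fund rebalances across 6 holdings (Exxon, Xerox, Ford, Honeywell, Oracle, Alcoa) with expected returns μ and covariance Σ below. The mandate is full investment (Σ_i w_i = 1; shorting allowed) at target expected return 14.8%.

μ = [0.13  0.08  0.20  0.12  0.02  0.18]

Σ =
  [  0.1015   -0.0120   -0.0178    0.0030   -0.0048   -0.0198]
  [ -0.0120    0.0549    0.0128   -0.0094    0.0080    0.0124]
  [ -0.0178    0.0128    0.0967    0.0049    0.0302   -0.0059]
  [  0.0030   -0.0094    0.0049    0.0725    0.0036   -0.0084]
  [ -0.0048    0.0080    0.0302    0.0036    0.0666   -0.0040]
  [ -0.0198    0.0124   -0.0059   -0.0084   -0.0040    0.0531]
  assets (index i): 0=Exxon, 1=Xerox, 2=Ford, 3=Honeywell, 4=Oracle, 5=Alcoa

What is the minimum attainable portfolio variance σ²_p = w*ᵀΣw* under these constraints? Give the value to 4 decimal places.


0.0111

g=Σ⁻¹μ = [2.7208  0.7446  2.8870  2.0383  -0.7229  4.8192]
h=Σ⁻¹𝟙 = [18.4741  15.4242  9.0011  16.9554  11.0955  26.6373]
a=μᵀg=2.088281  b=𝟙ᵀg=12.487061  c=𝟙ᵀh=97.587618  D=ac−b²=47.863671
λ₁=(c·0.148−b)/D = (97.587618·0.148−12.487061)/47.863671 = 0.040864
λ₂=(a−b·0.148)/D = (2.088281−12.487061·0.148)/47.863671 = 0.005018
w* = 0.040864·g + 0.005018·h:
  w_0 = 0.040864·2.7208 + 0.005018·18.4741 = 0.2039  (Exxon)
  w_1 = 0.040864·0.7446 + 0.005018·15.4242 = 0.1078  (Xerox)
  w_2 = 0.040864·2.8870 + 0.005018·9.0011 = 0.1631  (Ford)
  w_3 = 0.040864·2.0383 + 0.005018·16.9554 = 0.1684  (Honeywell)
  w_4 = 0.040864·-0.7229 + 0.005018·11.0955 = 0.0261  (Oracle)
  w_5 = 0.040864·4.8192 + 0.005018·26.6373 = 0.3306  (Alcoa)
Σw_i=1.0000  μᵀw=0.1480
σ²=wᵀΣw=λ₁·μ_p+λ₂ = 0.040864·0.148 + 0.005018 = 0.011066 ≈ 0.0111


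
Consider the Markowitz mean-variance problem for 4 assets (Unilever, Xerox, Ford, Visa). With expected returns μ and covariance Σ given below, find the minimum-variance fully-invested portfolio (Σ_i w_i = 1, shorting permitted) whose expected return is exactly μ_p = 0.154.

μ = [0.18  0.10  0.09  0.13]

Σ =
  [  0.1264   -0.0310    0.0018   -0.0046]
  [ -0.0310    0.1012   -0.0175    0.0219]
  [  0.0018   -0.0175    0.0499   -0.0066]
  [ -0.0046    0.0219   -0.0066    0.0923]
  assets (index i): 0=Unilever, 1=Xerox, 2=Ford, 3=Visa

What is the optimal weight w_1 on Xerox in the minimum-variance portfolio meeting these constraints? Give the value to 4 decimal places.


g=Σ⁻¹μ = [1.8551  1.7143  2.5063  1.2734]
h=Σ⁻¹𝟙 = [11.8096  16.0207  26.4912  9.5158]
a=μᵀg=0.896455  b=𝟙ᵀg=7.349060  c=𝟙ᵀh=63.837305  D=ac−b²=3.218556
λ₁=(c·0.154−b)/D = (63.837305·0.154−7.349060)/3.218556 = 0.771117
λ₂=(a−b·0.154)/D = (0.896455−7.349060·0.154)/3.218556 = -0.073108
w* = 0.771117·g + -0.073108·h:
  w_0 = 0.771117·1.8551 + -0.073108·11.8096 = 0.5672  (Unilever)
  w_1 = 0.771117·1.7143 + -0.073108·16.0207 = 0.1507  (Xerox)
  w_2 = 0.771117·2.5063 + -0.073108·26.4912 = -0.0041  (Ford)
  w_3 = 0.771117·1.2734 + -0.073108·9.5158 = 0.2862  (Visa)
Σw_i=1.0000  μᵀw=0.1540
σ²=wᵀΣw=λ₁·μ_p+λ₂ = 0.771117·0.154 + -0.073108 = 0.045645 ≈ 0.0456

0.1507


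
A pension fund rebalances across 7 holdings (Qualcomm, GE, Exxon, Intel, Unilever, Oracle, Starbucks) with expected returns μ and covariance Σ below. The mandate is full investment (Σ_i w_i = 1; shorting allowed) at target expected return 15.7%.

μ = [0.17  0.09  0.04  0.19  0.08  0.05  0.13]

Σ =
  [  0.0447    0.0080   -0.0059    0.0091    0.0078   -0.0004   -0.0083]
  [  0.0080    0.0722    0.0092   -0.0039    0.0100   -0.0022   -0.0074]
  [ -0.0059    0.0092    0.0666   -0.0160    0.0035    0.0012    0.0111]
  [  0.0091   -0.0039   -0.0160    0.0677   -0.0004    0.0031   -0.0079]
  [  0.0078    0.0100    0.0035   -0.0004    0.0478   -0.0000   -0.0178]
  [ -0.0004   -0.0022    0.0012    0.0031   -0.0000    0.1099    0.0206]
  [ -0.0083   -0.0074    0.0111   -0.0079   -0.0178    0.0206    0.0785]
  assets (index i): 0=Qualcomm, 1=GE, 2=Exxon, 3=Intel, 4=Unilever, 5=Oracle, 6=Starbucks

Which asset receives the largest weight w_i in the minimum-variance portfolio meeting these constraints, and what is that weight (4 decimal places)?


Qualcomm (0.3425)

x=Σ⁻¹μ = [3.3270  0.9316  0.9267  2.9670  1.9084  -0.1193  2.7272]
y=Σ⁻¹𝟙 = [18.5868  9.9032  15.3535  18.5793  21.9076  5.1193  18.9606]
a=μᵀx=1.751481  b=𝟙ᵀx=12.668694  c=𝟙ᵀy=108.410217  D=ac−b²=29.382603
λ₁=(c·0.157−b)/D = (108.410217·0.157−12.668694)/29.382603 = 0.148105
λ₂=(a−b·0.157)/D = (1.751481−12.668694·0.157)/29.382603 = -0.008083
w* = 0.148105·x + -0.008083·y:
  w_0 = 0.148105·3.3270 + -0.008083·18.5868 = 0.3425  (Qualcomm)
  w_1 = 0.148105·0.9316 + -0.008083·9.9032 = 0.0579  (GE)
  w_2 = 0.148105·0.9267 + -0.008083·15.3535 = 0.0132  (Exxon)
  w_3 = 0.148105·2.9670 + -0.008083·18.5793 = 0.2892  (Intel)
  w_4 = 0.148105·1.9084 + -0.008083·21.9076 = 0.1056  (Unilever)
  w_5 = 0.148105·-0.1193 + -0.008083·5.1193 = -0.0590  (Oracle)
  w_6 = 0.148105·2.7272 + -0.008083·18.9606 = 0.2507  (Starbucks)
Σw_i=1.0000  μᵀw=0.1570
σ²=wᵀΣw=λ₁·μ_p+λ₂ = 0.148105·0.157 + -0.008083 = 0.015169 ≈ 0.0152


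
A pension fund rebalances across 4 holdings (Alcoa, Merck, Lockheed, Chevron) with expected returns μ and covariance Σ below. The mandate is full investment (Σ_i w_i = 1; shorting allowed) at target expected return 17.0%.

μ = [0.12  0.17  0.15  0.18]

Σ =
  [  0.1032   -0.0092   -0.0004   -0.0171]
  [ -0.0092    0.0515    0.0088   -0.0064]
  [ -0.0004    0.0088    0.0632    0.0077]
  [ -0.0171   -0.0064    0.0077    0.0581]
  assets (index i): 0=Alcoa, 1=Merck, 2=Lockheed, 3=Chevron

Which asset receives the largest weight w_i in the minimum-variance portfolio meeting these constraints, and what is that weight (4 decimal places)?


Chevron (0.4608)

u=Σ⁻¹μ = [2.1832  3.9573  1.3492  3.9978]
v=Σ⁻¹𝟙 = [15.6392  23.3969  9.8512  23.0863]
a=μᵀu=1.856694  b=𝟙ᵀu=11.487416  c=𝟙ᵀv=71.973760  D=ac−b²=1.672544
λ₁=(c·0.170−b)/D = (71.973760·0.170−11.487416)/1.672544 = 0.447296
λ₂=(a−b·0.170)/D = (1.856694−11.487416·0.170)/1.672544 = -0.057497
w* = 0.447296·u + -0.057497·v:
  w_0 = 0.447296·2.1832 + -0.057497·15.6392 = 0.0773  (Alcoa)
  w_1 = 0.447296·3.9573 + -0.057497·23.3969 = 0.4248  (Merck)
  w_2 = 0.447296·1.3492 + -0.057497·9.8512 = 0.0371  (Lockheed)
  w_3 = 0.447296·3.9978 + -0.057497·23.0863 = 0.4608  (Chevron)
Σw_i=1.0000  μᵀw=0.1700
σ²=wᵀΣw=λ₁·μ_p+λ₂ = 0.447296·0.170 + -0.057497 = 0.018543 ≈ 0.0185


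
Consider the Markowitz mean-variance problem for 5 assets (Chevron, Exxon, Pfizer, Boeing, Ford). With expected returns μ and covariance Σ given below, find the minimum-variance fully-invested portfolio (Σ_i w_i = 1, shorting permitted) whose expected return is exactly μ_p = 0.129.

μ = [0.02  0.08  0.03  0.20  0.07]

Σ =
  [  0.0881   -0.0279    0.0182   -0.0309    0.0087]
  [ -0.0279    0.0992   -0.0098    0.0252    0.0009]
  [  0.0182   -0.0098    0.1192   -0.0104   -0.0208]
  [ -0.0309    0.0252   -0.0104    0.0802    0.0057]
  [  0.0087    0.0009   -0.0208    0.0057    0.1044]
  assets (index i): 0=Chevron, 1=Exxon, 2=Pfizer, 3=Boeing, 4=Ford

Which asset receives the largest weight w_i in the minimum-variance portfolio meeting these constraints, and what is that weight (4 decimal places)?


Boeing (0.5540)

p=Σ⁻¹μ = [1.2339  0.4699  0.4364  2.8429  0.4954]
q=Σ⁻¹𝟙 = [17.9331  11.8627  9.6172  16.2575  9.0103]
a=μᵀp=0.678615  b=𝟙ᵀp=5.478415  c=𝟙ᵀq=64.680767  D=ac−b²=13.880290
λ₁=(c·0.129−b)/D = (64.680767·0.129−5.478415)/13.880290 = 0.206437
λ₂=(a−b·0.129)/D = (0.678615−5.478415·0.129)/13.880290 = -0.002025
w* = 0.206437·p + -0.002025·q:
  w_0 = 0.206437·1.2339 + -0.002025·17.9331 = 0.2184  (Chevron)
  w_1 = 0.206437·0.4699 + -0.002025·11.8627 = 0.0730  (Exxon)
  w_2 = 0.206437·0.4364 + -0.002025·9.6172 = 0.0706  (Pfizer)
  w_3 = 0.206437·2.8429 + -0.002025·16.2575 = 0.5540  (Boeing)
  w_4 = 0.206437·0.4954 + -0.002025·9.0103 = 0.0840  (Ford)
Σw_i=1.0000  μᵀw=0.1290
σ²=wᵀΣw=λ₁·μ_p+λ₂ = 0.206437·0.129 + -0.002025 = 0.024606 ≈ 0.0246


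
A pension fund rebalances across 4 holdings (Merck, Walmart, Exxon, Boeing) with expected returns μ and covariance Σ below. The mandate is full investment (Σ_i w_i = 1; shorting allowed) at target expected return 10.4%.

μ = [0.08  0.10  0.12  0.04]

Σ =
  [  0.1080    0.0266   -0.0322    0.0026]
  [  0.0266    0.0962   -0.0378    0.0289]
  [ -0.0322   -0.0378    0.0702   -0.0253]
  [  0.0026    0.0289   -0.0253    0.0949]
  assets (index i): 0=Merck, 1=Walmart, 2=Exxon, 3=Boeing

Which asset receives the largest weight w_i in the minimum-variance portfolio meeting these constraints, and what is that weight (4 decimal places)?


u=Σ⁻¹μ = [1.3403  1.8492  3.6017  0.7818]
v=Σ⁻¹𝟙 = [15.5387  15.4167  34.9876  14.7444]
a=μᵀu=0.755625  b=𝟙ᵀu=7.573064  c=𝟙ᵀv=80.687490  D=ac−b²=3.618197
λ₁=(c·0.104−b)/D = (80.687490·0.104−7.573064)/3.618197 = 0.226200
λ₂=(a−b·0.104)/D = (0.755625−7.573064·0.104)/3.618197 = -0.008837
w* = 0.226200·u + -0.008837·v:
  w_0 = 0.226200·1.3403 + -0.008837·15.5387 = 0.1659  (Merck)
  w_1 = 0.226200·1.8492 + -0.008837·15.4167 = 0.2821  (Walmart)
  w_2 = 0.226200·3.6017 + -0.008837·34.9876 = 0.5055  (Exxon)
  w_3 = 0.226200·0.7818 + -0.008837·14.7444 = 0.0466  (Boeing)
Σw_i=1.0000  μᵀw=0.1040
σ²=wᵀΣw=λ₁·μ_p+λ₂ = 0.226200·0.104 + -0.008837 = 0.014688 ≈ 0.0147

Exxon (0.5055)


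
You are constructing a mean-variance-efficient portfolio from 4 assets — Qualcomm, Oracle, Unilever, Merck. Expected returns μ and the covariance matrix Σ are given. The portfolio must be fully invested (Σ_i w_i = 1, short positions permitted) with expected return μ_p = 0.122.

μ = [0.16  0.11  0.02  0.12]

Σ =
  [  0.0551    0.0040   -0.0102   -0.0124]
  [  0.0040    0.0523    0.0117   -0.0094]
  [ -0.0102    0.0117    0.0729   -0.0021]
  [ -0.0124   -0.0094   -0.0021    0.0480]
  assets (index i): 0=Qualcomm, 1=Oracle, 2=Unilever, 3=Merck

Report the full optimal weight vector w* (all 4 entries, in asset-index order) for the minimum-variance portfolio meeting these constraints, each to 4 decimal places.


0.3277  0.2205  0.0891  0.3627

g=Σ⁻¹μ = [3.7151  2.4135  0.5207  3.9552]
h=Σ⁻¹𝟙 = [26.8205  19.4457  15.2779  32.2385]
a=μᵀg=1.344932  b=𝟙ᵀg=10.604475  c=𝟙ᵀh=93.782482  D=ac−b²=13.676147
λ₁=(c·0.122−b)/D = (93.782482·0.122−10.604475)/13.676147 = 0.061201
λ₂=(a−b·0.122)/D = (1.344932−10.604475·0.122)/13.676147 = 0.003743
w* = 0.061201·g + 0.003743·h:
  w_0 = 0.061201·3.7151 + 0.003743·26.8205 = 0.3277  (Qualcomm)
  w_1 = 0.061201·2.4135 + 0.003743·19.4457 = 0.2205  (Oracle)
  w_2 = 0.061201·0.5207 + 0.003743·15.2779 = 0.0891  (Unilever)
  w_3 = 0.061201·3.9552 + 0.003743·32.2385 = 0.3627  (Merck)
Σw_i=1.0000  μᵀw=0.1220
σ²=wᵀΣw=λ₁·μ_p+λ₂ = 0.061201·0.122 + 0.003743 = 0.011209 ≈ 0.0112


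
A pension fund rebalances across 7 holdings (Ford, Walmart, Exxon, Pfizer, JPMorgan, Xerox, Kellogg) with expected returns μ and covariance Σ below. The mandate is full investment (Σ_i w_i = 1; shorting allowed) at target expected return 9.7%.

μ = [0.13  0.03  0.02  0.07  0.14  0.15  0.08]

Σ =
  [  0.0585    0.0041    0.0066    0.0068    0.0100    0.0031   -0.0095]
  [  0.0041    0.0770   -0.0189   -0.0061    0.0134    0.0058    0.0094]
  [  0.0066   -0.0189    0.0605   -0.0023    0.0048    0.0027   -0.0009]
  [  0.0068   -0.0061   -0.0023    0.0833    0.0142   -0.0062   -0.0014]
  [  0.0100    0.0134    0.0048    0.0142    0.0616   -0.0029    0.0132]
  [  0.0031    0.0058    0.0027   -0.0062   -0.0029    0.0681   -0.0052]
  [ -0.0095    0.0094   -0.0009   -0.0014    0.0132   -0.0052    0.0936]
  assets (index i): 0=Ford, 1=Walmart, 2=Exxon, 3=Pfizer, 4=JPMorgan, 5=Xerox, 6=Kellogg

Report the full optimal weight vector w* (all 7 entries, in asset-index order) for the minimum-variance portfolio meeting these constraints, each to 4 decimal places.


g=Σ⁻¹μ = [1.9249  -0.3325  -0.1988  0.5326  1.8298  2.3511  0.9621]
h=Σ⁻¹𝟙 = [12.5498  14.8823  19.4523  13.0448  4.7591  14.3021  10.9685]
a=μᵀg=0.959372  b=𝟙ᵀg=7.069203  c=𝟙ᵀh=89.958942  D=ac−b²=36.330500
λ₁=(c·0.097−b)/D = (89.958942·0.097−7.069203)/36.330500 = 0.045604
λ₂=(a−b·0.097)/D = (0.959372−7.069203·0.097)/36.330500 = 0.007533
w* = 0.045604·g + 0.007533·h:
  w_0 = 0.045604·1.9249 + 0.007533·12.5498 = 0.1823  (Ford)
  w_1 = 0.045604·-0.3325 + 0.007533·14.8823 = 0.0969  (Walmart)
  w_2 = 0.045604·-0.1988 + 0.007533·19.4523 = 0.1375  (Exxon)
  w_3 = 0.045604·0.5326 + 0.007533·13.0448 = 0.1225  (Pfizer)
  w_4 = 0.045604·1.8298 + 0.007533·4.7591 = 0.1193  (JPMorgan)
  w_5 = 0.045604·2.3511 + 0.007533·14.3021 = 0.2149  (Xerox)
  w_6 = 0.045604·0.9621 + 0.007533·10.9685 = 0.1265  (Kellogg)
Σw_i=1.0000  μᵀw=0.0970
σ²=wᵀΣw=λ₁·μ_p+λ₂ = 0.045604·0.097 + 0.007533 = 0.011956 ≈ 0.0120

0.1823  0.0969  0.1375  0.1225  0.1193  0.2149  0.1265


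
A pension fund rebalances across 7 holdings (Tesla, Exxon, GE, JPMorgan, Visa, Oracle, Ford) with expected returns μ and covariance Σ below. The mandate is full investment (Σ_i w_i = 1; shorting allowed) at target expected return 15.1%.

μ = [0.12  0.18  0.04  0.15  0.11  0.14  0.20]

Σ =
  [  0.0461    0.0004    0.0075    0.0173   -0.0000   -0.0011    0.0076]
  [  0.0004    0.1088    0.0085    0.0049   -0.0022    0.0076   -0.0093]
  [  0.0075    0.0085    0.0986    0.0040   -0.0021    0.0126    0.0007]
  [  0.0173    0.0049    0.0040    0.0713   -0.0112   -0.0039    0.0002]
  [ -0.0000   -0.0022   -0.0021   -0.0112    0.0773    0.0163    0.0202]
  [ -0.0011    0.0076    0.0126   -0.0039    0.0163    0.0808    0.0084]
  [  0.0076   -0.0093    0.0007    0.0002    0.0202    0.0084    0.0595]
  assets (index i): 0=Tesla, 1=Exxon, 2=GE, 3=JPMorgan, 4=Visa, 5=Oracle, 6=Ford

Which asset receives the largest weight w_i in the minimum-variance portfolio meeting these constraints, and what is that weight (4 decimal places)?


g=Σ⁻¹μ = [1.4557  1.7628  -0.0952  1.8000  0.6759  1.2358  3.0421]
h=Σ⁻¹𝟙 = [14.4284  8.7186  6.9480  11.5631  10.3517  7.9360  11.5712]
a=μᵀg=1.613958  b=𝟙ᵀg=9.877105  c=𝟙ᵀh=71.516970  D=ac−b²=17.868164
λ₁=(c·0.151−b)/D = (71.516970·0.151−9.877105)/17.868164 = 0.051598
λ₂=(a−b·0.151)/D = (1.613958−9.877105·0.151)/17.868164 = 0.006857
w* = 0.051598·g + 0.006857·h:
  w_0 = 0.051598·1.4557 + 0.006857·14.4284 = 0.1740  (Tesla)
  w_1 = 0.051598·1.7628 + 0.006857·8.7186 = 0.1507  (Exxon)
  w_2 = 0.051598·-0.0952 + 0.006857·6.9480 = 0.0427  (GE)
  w_3 = 0.051598·1.8000 + 0.006857·11.5631 = 0.1722  (JPMorgan)
  w_4 = 0.051598·0.6759 + 0.006857·10.3517 = 0.1059  (Visa)
  w_5 = 0.051598·1.2358 + 0.006857·7.9360 = 0.1182  (Oracle)
  w_6 = 0.051598·3.0421 + 0.006857·11.5712 = 0.2363  (Ford)
Σw_i=1.0000  μᵀw=0.1510
σ²=wᵀΣw=λ₁·μ_p+λ₂ = 0.051598·0.151 + 0.006857 = 0.014648 ≈ 0.0146

Ford (0.2363)


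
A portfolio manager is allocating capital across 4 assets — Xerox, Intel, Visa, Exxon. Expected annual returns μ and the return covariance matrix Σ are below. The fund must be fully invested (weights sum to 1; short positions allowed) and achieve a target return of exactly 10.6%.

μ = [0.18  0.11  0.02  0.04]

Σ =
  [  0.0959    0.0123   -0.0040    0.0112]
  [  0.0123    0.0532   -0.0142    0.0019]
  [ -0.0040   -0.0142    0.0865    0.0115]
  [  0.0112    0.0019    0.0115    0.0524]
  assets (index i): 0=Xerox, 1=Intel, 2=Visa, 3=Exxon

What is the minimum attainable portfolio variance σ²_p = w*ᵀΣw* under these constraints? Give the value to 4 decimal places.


u=Σ⁻¹μ = [1.6401  1.8352  0.5792  0.2191]
v=Σ⁻¹𝟙 = [6.7483  20.3002  13.3472  13.9763]
a=μᵀu=0.517450  b=𝟙ᵀu=4.273710  c=𝟙ᵀv=54.371922  D=ac−b²=9.870159
λ₁=(c·0.106−b)/D = (54.371922·0.106−4.273710)/9.870159 = 0.150931
λ₂=(a−b·0.106)/D = (0.517450−4.273710·0.106)/9.870159 = 0.006528
w* = 0.150931·u + 0.006528·v:
  w_0 = 0.150931·1.6401 + 0.006528·6.7483 = 0.2916  (Xerox)
  w_1 = 0.150931·1.8352 + 0.006528·20.3002 = 0.4095  (Intel)
  w_2 = 0.150931·0.5792 + 0.006528·13.3472 = 0.1746  (Visa)
  w_3 = 0.150931·0.2191 + 0.006528·13.9763 = 0.1243  (Exxon)
Σw_i=1.0000  μᵀw=0.1060
σ²=wᵀΣw=λ₁·μ_p+λ₂ = 0.150931·0.106 + 0.006528 = 0.022527 ≈ 0.0225

0.0225


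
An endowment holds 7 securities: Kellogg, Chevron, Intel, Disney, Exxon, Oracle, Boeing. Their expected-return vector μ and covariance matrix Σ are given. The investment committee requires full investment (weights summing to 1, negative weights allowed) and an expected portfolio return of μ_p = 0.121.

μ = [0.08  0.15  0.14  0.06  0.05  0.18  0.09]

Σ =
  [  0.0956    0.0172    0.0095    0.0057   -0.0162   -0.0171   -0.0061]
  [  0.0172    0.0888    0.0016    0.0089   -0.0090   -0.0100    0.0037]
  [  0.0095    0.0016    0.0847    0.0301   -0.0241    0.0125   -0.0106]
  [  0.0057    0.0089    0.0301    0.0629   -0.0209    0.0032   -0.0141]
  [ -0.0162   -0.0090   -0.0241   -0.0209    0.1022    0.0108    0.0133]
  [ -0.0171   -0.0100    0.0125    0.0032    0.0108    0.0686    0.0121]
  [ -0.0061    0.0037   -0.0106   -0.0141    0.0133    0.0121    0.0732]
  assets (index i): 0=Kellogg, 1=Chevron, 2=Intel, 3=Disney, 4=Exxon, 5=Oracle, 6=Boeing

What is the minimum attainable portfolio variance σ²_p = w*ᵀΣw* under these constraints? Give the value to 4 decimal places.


0.0131

x=Σ⁻¹μ = [1.0216  1.7718  1.3569  0.2972  0.7963  2.5906  0.9059]
y=Σ⁻¹𝟙 = [12.4980  9.2615  8.4802  16.9097  14.9571  11.8777  14.0388]
a=μᵀx=1.142936  b=𝟙ᵀx=8.740197  c=𝟙ᵀy=88.022875  D=ac−b²=24.213502
λ₁=(c·0.121−b)/D = (88.022875·0.121−8.740197)/24.213502 = 0.078905
λ₂=(a−b·0.121)/D = (1.142936−8.740197·0.121)/24.213502 = 0.003526
w* = 0.078905·x + 0.003526·y:
  w_0 = 0.078905·1.0216 + 0.003526·12.4980 = 0.1247  (Kellogg)
  w_1 = 0.078905·1.7718 + 0.003526·9.2615 = 0.1725  (Chevron)
  w_2 = 0.078905·1.3569 + 0.003526·8.4802 = 0.1370  (Intel)
  w_3 = 0.078905·0.2972 + 0.003526·16.9097 = 0.0831  (Disney)
  w_4 = 0.078905·0.7963 + 0.003526·14.9571 = 0.1156  (Exxon)
  w_5 = 0.078905·2.5906 + 0.003526·11.8777 = 0.2463  (Oracle)
  w_6 = 0.078905·0.9059 + 0.003526·14.0388 = 0.1210  (Boeing)
Σw_i=1.0000  μᵀw=0.1210
σ²=wᵀΣw=λ₁·μ_p+λ₂ = 0.078905·0.121 + 0.003526 = 0.013073 ≈ 0.0131
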